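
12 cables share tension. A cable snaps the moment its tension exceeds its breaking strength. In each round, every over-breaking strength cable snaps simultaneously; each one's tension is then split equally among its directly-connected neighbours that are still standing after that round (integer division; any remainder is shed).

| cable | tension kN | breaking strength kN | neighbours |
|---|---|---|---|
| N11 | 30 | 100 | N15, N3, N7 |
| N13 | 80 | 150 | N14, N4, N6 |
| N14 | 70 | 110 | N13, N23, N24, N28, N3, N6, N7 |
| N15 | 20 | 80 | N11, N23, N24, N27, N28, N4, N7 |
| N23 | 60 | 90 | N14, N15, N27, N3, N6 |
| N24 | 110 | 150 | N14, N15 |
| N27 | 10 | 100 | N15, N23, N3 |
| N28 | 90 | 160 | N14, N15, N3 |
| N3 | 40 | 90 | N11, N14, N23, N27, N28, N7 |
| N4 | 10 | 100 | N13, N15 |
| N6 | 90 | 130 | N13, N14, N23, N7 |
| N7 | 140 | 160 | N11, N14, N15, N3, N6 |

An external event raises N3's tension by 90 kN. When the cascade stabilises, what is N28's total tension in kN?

Round 1 — N3 at 130 > 90. N3 snaps.
  N3 sheds 130 kN to N11, N14, N23, N27, N28, N7: 21 each (4 lost).
    N11: 30+21 = 51 ≤ 100
    N14: 70+21 = 91 ≤ 110
    N23: 60+21 = 81 ≤ 90
    N27: 10+21 = 31 ≤ 100
    N28: 90+21 = 111 ≤ 160
    N7: 140+21 = 161 > 160
Round 2 — N7 snaps.
  N7 sheds 161 kN to N11, N14, N15, N6: 40 each (1 lost).
    N11: 51+40 = 91 ≤ 100
    N14: 91+40 = 131 > 110
    N15: 20+40 = 60 ≤ 80
    N6: 90+40 = 130 ≤ 130
Round 3 — N14 snaps.
  N14 sheds 131 kN to N13, N23, N24, N28, N6: 26 each (1 lost).
    N13: 80+26 = 106 ≤ 150
    N23: 81+26 = 107 > 90
    N24: 110+26 = 136 ≤ 150
    N28: 111+26 = 137 ≤ 160
    N6: 130+26 = 156 > 130
Round 4 — N23, N6 snap.
  N23 sheds 107 kN to N15, N27: 53 each (1 lost).
    N15: 60+53 = 113 > 80
    N27: 31+53 = 84 ≤ 100
  N6 sheds 156 kN to N13: 156 each.
    N13: 106+156 = 262 > 150
Round 5 — N13, N15 snap.
  N13 sheds 262 kN to N4: 262 each.
    N4: 10+262 = 272 > 100
  N15 sheds 113 kN to N11, N24, N27, N28, N4: 22 each (3 lost).
    N11: 91+22 = 113 > 100
    N24: 136+22 = 158 > 150
    N27: 84+22 = 106 > 100
    N28: 137+22 = 159 ≤ 160
    N4: 272+22 = 294 > 100
Round 6 — N11, N24, N27, N4 snap.
  N11 sheds 113 kN: no online neighbours, lost.
  N24 sheds 158 kN: no online neighbours, lost.
  N27 sheds 106 kN: no online neighbours, lost.
  N4 sheds 294 kN: no online neighbours, lost.
No further breaks.

159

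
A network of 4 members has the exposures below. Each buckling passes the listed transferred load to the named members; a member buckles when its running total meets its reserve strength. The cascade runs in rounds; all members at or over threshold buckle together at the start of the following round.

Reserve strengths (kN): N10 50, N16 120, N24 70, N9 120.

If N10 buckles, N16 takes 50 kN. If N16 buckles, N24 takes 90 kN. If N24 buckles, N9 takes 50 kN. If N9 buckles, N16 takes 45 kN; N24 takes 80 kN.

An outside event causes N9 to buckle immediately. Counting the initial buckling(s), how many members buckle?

Round 1 — N9 buckles (initial).
  N16: +45 → 45 < 120
  N24: +80 → 80 ≥ 70
Round 2 — N24 buckles.
No further bucklings.

2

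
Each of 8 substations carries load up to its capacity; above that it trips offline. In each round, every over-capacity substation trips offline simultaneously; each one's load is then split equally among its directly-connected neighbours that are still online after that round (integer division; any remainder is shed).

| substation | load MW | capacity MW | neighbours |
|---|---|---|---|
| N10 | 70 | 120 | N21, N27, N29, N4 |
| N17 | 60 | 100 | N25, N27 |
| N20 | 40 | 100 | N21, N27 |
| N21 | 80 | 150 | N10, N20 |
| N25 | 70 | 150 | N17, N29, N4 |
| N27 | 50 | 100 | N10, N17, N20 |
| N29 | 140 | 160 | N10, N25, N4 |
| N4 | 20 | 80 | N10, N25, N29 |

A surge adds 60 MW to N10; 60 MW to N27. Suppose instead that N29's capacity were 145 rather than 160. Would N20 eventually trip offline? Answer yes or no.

With N29's capacity at 145:
Round 1 — N10 at 130 > 120; N27 at 110 > 100. N10, N27 trip offline.
  N10 sheds 130 MW to N21, N29, N4: 43 each (1 lost).
    N21: 80+43 = 123 ≤ 150
    N29: 140+43 = 183 > 145
    N4: 20+43 = 63 ≤ 80
  N27 sheds 110 MW to N17, N20: 55 each.
    N17: 60+55 = 115 > 100
    N20: 40+55 = 95 ≤ 100
Round 2 — N17, N29 trip offline.
  N17 sheds 115 MW to N25: 115 each.
    N25: 70+115 = 185 > 150
  N29 sheds 183 MW to N25, N4: 91 each (1 lost).
    N25: 185+91 = 276 > 150
    N4: 63+91 = 154 > 80
Round 3 — N25, N4 trip offline.
  N25 sheds 276 MW: no online neighbours, lost.
  N4 sheds 154 MW: no online neighbours, lost.
No further trips.

no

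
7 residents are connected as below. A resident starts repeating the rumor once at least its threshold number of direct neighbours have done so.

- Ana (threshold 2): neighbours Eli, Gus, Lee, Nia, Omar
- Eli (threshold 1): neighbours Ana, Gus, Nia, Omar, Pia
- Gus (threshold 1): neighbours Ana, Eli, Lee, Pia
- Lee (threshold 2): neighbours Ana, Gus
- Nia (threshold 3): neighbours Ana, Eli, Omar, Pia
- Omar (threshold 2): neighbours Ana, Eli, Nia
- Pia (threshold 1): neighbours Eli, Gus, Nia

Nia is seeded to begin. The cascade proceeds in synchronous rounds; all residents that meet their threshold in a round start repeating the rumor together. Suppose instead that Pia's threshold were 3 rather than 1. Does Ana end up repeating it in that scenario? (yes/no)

With Pia's threshold at 3:
Round 1 — Nia starts repeating the rumor (initial).
Round 2 — checking thresholds:
  Ana: 1 of 5 neighbours < 2, not yet.
  Eli: 1 of 5 neighbours ≥ 1, starts repeating the rumor.
  Omar: 1 of 3 neighbours < 2, not yet.
  Pia: 1 of 3 neighbours < 3, not yet.
Round 3 — checking thresholds:
  Ana: 2 of 5 neighbours ≥ 2, starts repeating the rumor.
  Gus: 1 of 4 neighbours ≥ 1, starts repeating the rumor.
  Omar: 2 of 3 neighbours ≥ 2, starts repeating the rumor.
  Pia: 2 of 3 neighbours < 3, not yet.
Round 4 — checking thresholds:
  Lee: 2 of 2 neighbours ≥ 2, starts repeating the rumor.
  Pia: 3 of 3 neighbours ≥ 3, starts repeating the rumor.
Round 5 — no new spreads; cascade stops.

yes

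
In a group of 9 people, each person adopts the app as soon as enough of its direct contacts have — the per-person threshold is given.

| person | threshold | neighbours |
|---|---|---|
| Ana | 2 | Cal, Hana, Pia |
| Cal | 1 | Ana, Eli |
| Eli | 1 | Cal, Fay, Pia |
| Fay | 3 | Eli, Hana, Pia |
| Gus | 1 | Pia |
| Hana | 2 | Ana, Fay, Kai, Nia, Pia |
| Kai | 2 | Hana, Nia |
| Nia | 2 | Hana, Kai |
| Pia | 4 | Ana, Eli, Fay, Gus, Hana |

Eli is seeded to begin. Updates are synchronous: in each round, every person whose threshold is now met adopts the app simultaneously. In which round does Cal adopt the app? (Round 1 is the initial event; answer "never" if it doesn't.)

2

Round 1 — Eli adopts the app (initial).
Round 2 — checking thresholds:
  Cal: 1 of 2 neighbours ≥ 1, adopts the app.
  Fay: 1 of 3 neighbours < 3, below threshold.
  Pia: 1 of 5 neighbours < 4, below threshold.
Round 3 — no new adoptions; cascade stops.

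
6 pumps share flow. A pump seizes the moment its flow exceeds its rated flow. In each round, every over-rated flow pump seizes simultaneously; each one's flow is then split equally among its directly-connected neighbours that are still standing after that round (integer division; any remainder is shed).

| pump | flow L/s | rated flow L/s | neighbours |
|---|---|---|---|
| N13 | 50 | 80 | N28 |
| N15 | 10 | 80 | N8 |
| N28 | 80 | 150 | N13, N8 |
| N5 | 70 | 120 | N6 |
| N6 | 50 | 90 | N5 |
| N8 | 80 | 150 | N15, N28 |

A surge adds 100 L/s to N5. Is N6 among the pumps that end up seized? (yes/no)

yes

Round 1 — N5 at 170 > 120. N5 seizes.
  N5 sheds 170 L/s to N6: 170 each.
    N6: 50+170 = 220 > 90
Round 2 — N6 seizes.
  N6 sheds 220 L/s: no online neighbours, lost.
No further seizures.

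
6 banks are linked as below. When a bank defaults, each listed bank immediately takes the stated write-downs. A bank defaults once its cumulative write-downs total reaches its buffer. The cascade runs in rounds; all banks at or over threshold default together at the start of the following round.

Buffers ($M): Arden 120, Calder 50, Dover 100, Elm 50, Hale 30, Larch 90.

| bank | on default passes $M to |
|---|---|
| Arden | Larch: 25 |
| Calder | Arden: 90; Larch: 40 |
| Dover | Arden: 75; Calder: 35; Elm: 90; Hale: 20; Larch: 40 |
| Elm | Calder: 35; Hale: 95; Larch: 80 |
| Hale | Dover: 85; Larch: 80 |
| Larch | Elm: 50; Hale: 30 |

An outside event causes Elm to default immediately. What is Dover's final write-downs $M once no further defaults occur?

85

Round 1 — Elm defaults (initial).
  Calder: +35 → 35 < 50
  Hale: +95 → 95 ≥ 30
  Larch: +80 → 80 < 90
Round 2 — Hale defaults.
  Dover: +85 → 85 < 100
  Larch: +80 → 160 ≥ 90
Round 3 — Larch defaults.
No further defaults.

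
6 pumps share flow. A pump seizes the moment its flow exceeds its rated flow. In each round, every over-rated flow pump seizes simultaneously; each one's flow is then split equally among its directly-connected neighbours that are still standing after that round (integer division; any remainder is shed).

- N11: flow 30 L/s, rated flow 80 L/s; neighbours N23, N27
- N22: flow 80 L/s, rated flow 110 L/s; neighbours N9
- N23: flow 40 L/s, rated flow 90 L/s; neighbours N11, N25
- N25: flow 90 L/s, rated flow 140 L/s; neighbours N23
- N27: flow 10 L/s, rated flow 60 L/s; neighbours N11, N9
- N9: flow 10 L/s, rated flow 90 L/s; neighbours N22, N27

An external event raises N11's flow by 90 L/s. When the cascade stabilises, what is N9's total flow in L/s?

80

Round 1 — N11 at 120 > 80. N11 seizes.
  N11 sheds 120 L/s to N23, N27: 60 each.
    N23: 40+60 = 100 > 90
    N27: 10+60 = 70 > 60
Round 2 — N23, N27 seize.
  N23 sheds 100 L/s to N25: 100 each.
    N25: 90+100 = 190 > 140
  N27 sheds 70 L/s to N9: 70 each.
    N9: 10+70 = 80 ≤ 90
Round 3 — N25 seizes.
  N25 sheds 190 L/s: no online neighbours, lost.
No further seizures.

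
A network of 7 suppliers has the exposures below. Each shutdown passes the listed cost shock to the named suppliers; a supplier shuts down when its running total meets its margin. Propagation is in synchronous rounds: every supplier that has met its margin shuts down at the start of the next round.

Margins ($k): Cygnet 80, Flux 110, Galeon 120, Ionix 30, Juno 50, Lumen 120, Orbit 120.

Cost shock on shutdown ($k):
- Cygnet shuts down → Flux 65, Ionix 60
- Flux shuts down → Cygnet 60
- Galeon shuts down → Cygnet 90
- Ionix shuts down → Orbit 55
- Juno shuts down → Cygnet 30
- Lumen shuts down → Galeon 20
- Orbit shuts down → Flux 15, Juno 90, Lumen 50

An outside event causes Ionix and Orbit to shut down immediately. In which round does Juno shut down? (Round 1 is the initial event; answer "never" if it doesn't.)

2

Round 1 — Ionix, Orbit shut down (initial).
  Flux: +15 → 15 < 110
  Juno: +90 → 90 ≥ 50
  Lumen: +50 → 50 < 120
Round 2 — Juno shuts down.
  Cygnet: +30 → 30 < 80
No further shutdowns.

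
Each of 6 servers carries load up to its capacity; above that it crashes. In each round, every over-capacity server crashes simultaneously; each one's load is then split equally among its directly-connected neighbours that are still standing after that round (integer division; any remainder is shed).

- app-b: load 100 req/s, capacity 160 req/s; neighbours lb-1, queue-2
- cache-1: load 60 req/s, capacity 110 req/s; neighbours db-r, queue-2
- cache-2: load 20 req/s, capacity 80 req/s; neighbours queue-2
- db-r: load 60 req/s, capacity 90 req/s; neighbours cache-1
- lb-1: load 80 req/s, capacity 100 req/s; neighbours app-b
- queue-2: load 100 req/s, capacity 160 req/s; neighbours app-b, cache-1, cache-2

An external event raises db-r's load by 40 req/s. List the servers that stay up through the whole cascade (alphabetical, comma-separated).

none

Round 1 — db-r at 100 > 90. db-r crashes.
  db-r sheds 100 req/s to cache-1: 100 each.
    cache-1: 60+100 = 160 > 110
Round 2 — cache-1 crashes.
  cache-1 sheds 160 req/s to queue-2: 160 each.
    queue-2: 100+160 = 260 > 160
Round 3 — queue-2 crashes.
  queue-2 sheds 260 req/s to app-b, cache-2: 130 each.
    app-b: 100+130 = 230 > 160
    cache-2: 20+130 = 150 > 80
Round 4 — app-b, cache-2 crash.
  app-b sheds 230 req/s to lb-1: 230 each.
    lb-1: 80+230 = 310 > 100
  cache-2 sheds 150 req/s: no online neighbours, lost.
Round 5 — lb-1 crashes.
  lb-1 sheds 310 req/s: no online neighbours, lost.
No further crashes.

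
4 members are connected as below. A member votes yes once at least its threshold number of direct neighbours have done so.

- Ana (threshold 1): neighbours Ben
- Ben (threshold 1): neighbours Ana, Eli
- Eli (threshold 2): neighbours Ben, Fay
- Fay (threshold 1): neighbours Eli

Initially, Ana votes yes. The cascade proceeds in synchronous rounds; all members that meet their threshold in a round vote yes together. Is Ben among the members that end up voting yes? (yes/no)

yes

Round 1 — Ana votes yes (initial).
Round 2 — checking thresholds:
  Ben: 1 of 2 neighbours ≥ 1, votes yes.
Round 3 — no new yes votes; cascade stops.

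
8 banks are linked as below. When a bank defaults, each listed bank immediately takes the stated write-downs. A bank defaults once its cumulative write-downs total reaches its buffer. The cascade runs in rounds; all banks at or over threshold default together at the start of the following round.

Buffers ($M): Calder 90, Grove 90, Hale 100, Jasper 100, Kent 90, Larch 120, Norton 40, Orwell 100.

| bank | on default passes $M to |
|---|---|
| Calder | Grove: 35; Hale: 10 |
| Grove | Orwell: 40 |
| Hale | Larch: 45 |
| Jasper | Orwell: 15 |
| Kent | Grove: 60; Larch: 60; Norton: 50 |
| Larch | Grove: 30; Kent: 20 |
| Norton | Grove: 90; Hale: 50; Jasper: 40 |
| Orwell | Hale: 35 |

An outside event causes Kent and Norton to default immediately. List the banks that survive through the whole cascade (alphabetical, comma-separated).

Round 1 — Kent, Norton default (initial).
  Grove: +60+90 → 150 ≥ 90
  Hale: +50 → 50 < 100
  Jasper: +40 → 40 < 100
  Larch: +60 → 60 < 120
Round 2 — Grove defaults.
  Orwell: +40 → 40 < 100
No further defaults.

Calder, Hale, Jasper, Larch, Orwell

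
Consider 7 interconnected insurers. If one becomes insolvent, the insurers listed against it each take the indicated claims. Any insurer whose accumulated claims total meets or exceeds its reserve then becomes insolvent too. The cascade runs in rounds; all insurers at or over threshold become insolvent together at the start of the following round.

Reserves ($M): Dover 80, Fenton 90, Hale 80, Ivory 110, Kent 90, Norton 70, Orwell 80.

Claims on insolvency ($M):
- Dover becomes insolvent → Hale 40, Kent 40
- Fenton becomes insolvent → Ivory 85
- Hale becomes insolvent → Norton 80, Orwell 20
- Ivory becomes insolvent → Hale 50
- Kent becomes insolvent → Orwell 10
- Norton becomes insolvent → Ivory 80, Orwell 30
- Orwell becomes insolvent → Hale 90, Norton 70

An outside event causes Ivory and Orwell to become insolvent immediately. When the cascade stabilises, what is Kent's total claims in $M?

0

Round 1 — Ivory, Orwell become insolvent (initial).
  Hale: +50+90 → 140 ≥ 80
  Norton: +70 → 70 ≥ 70
Round 2 — Hale, Norton become insolvent.
No further insolvencies.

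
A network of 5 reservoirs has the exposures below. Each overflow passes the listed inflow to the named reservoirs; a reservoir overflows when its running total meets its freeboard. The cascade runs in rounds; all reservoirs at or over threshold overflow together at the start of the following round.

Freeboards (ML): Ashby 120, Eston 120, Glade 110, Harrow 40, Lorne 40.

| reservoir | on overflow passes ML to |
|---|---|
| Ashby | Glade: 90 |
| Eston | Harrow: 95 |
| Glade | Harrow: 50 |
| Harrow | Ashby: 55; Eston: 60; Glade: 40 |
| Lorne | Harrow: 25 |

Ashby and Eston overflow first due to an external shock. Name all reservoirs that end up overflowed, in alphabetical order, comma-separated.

Ashby, Eston, Glade, Harrow

Round 1 — Ashby, Eston overflow (initial).
  Glade: +90 → 90 < 110
  Harrow: +95 → 95 ≥ 40
Round 2 — Harrow overflows.
  Glade: +40 → 130 ≥ 110
Round 3 — Glade overflows.
No further overflows.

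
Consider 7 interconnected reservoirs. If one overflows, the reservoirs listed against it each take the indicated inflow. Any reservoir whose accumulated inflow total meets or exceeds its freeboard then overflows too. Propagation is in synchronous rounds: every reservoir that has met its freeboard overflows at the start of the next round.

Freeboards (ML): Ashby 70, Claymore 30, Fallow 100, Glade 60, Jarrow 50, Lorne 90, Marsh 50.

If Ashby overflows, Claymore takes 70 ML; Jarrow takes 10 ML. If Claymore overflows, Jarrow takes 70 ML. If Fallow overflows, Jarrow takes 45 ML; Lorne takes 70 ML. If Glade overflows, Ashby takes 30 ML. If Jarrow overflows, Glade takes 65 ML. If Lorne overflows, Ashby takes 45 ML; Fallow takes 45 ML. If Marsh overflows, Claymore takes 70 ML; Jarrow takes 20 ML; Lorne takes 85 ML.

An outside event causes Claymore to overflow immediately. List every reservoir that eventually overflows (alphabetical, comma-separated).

Claymore, Glade, Jarrow

Round 1 — Claymore overflows (initial).
  Jarrow: +70 → 70 ≥ 50
Round 2 — Jarrow overflows.
  Glade: +65 → 65 ≥ 60
Round 3 — Glade overflows.
  Ashby: +30 → 30 < 70
No further overflows.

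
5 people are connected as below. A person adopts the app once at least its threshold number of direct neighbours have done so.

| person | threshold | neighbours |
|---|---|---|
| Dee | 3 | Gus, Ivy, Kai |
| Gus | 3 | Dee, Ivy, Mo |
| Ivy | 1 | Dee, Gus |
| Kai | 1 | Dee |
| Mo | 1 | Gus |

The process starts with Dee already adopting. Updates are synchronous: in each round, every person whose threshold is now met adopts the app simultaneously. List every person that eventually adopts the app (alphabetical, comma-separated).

Round 1 — Dee adopts the app (initial).
Round 2 — checking thresholds:
  Gus: 1 of 3 neighbours < 3, holds.
  Ivy: 1 of 2 neighbours ≥ 1, adopts the app.
  Kai: 1 of 1 neighbours ≥ 1, adopts the app.
Round 3 — no new adoptions; cascade stops.

Dee, Ivy, Kai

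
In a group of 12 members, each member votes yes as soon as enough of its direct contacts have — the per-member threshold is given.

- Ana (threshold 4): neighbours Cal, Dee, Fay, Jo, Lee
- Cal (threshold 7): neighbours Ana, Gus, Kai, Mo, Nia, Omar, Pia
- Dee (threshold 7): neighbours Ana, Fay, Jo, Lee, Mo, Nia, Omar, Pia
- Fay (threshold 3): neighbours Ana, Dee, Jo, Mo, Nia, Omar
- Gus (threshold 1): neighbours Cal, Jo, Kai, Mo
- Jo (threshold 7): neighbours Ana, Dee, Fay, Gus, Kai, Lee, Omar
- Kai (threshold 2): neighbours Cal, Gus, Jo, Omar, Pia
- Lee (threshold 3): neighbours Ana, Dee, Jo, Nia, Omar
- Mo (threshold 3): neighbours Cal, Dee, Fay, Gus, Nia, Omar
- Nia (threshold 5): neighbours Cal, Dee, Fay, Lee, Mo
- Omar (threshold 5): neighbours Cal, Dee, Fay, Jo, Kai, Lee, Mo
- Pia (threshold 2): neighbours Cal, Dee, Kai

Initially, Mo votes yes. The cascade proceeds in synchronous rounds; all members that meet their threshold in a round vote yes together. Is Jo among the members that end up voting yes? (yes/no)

no

Round 1 — Mo votes yes (initial).
Round 2 — checking thresholds:
  Cal: 1 of 7 neighbours < 7, holds.
  Dee: 1 of 8 neighbours < 7, holds.
  Fay: 1 of 6 neighbours < 3, holds.
  Gus: 1 of 4 neighbours ≥ 1, votes yes.
  Nia: 1 of 5 neighbours < 5, holds.
  Omar: 1 of 7 neighbours < 5, holds.
Round 3 — no new yes votes; cascade stops.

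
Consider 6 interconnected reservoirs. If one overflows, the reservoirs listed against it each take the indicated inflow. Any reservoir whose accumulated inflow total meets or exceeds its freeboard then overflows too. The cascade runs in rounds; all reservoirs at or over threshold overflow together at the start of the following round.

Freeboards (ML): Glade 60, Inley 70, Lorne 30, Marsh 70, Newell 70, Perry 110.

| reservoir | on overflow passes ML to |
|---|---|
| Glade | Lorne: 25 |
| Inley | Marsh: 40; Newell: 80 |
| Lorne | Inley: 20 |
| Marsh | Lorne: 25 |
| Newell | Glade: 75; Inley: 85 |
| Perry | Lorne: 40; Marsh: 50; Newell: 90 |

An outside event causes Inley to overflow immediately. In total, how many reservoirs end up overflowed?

Round 1 — Inley overflows (initial).
  Marsh: +40 → 40 < 70
  Newell: +80 → 80 ≥ 70
Round 2 — Newell overflows.
  Glade: +75 → 75 ≥ 60
Round 3 — Glade overflows.
  Lorne: +25 → 25 < 30
No further overflows.

3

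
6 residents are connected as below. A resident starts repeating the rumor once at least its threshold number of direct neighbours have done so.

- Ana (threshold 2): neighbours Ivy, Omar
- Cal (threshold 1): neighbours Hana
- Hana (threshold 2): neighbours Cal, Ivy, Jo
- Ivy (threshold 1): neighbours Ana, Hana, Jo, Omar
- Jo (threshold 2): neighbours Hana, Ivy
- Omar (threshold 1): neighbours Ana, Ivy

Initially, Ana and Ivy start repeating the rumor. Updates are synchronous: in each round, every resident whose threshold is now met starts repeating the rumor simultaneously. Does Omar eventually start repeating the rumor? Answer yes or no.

yes

Round 1 — Ana, Ivy start repeating the rumor (initial).
Round 2 — checking thresholds:
  Hana: 1 of 3 neighbours < 2, below threshold.
  Jo: 1 of 2 neighbours < 2, below threshold.
  Omar: 2 of 2 neighbours ≥ 1, starts repeating the rumor.
Round 3 — no new spreads; cascade stops.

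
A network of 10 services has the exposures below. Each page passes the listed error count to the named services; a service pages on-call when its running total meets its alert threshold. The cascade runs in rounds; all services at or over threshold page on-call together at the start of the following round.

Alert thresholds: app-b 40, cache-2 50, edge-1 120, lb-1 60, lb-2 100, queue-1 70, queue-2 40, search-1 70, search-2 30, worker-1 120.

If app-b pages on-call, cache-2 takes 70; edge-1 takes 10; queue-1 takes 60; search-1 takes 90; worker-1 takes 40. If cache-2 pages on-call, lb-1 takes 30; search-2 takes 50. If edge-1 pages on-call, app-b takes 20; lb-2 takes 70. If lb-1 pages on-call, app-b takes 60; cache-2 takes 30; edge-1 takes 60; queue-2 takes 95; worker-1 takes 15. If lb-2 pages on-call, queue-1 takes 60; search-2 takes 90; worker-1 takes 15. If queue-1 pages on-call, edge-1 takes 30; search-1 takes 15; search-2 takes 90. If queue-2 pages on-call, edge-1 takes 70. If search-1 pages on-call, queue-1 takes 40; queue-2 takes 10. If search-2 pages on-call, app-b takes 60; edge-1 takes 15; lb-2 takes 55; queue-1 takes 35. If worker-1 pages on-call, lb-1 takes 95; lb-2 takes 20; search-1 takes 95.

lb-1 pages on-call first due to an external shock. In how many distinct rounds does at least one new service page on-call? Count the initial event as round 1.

Round 1 — lb-1 pages on-call (initial).
  app-b: +60 → 60 ≥ 40
  cache-2: +30 → 30 < 50
  edge-1: +60 → 60 < 120
  queue-2: +95 → 95 ≥ 40
  worker-1: +15 → 15 < 120
Round 2 — app-b, queue-2 page on-call.
  cache-2: +70 → 100 ≥ 50
  edge-1: +10+70 → 140 ≥ 120
  queue-1: +60 → 60 < 70
  search-1: +90 → 90 ≥ 70
  worker-1: +40 → 55 < 120
Round 3 — cache-2, edge-1, search-1 page on-call.
  lb-2: +70 → 70 < 100
  queue-1: +40 → 100 ≥ 70
  search-2: +50 → 50 ≥ 30
Round 4 — queue-1, search-2 page on-call.
  lb-2: +55 → 125 ≥ 100
Round 5 — lb-2 pages on-call.
  worker-1: +15 → 70 < 120
No further pages.

5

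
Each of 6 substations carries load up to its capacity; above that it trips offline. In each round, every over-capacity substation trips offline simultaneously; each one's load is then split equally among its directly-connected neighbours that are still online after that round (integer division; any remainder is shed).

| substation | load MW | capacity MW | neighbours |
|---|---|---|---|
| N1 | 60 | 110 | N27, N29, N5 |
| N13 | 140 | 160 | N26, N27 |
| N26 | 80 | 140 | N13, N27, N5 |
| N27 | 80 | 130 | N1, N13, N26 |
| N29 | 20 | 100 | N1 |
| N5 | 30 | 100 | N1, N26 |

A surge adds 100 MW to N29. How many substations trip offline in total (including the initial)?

Round 1 — N29 at 120 > 100. N29 trips offline.
  N29 sheds 120 MW to N1: 120 each.
    N1: 60+120 = 180 > 110
Round 2 — N1 trips offline.
  N1 sheds 180 MW to N27, N5: 90 each.
    N27: 80+90 = 170 > 130
    N5: 30+90 = 120 > 100
Round 3 — N27, N5 trip offline.
  N27 sheds 170 MW to N13, N26: 85 each.
    N13: 140+85 = 225 > 160
    N26: 80+85 = 165 > 140
  N5 sheds 120 MW to N26: 120 each.
    N26: 165+120 = 285 > 140
Round 4 — N13, N26 trip offline.
  N13 sheds 225 MW: no online neighbours, lost.
  N26 sheds 285 MW: no online neighbours, lost.
No further trips.

6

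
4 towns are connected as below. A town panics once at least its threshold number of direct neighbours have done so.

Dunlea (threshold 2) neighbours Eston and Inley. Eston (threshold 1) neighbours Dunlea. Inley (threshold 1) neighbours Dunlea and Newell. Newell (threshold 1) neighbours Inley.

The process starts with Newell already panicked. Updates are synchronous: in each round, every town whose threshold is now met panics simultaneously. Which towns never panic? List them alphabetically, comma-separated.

Round 1 — Newell panics (initial).
Round 2 — checking thresholds:
  Inley: 1 of 2 neighbours ≥ 1, panics.
Round 3 — no new panics; cascade stops.

Dunlea, Eston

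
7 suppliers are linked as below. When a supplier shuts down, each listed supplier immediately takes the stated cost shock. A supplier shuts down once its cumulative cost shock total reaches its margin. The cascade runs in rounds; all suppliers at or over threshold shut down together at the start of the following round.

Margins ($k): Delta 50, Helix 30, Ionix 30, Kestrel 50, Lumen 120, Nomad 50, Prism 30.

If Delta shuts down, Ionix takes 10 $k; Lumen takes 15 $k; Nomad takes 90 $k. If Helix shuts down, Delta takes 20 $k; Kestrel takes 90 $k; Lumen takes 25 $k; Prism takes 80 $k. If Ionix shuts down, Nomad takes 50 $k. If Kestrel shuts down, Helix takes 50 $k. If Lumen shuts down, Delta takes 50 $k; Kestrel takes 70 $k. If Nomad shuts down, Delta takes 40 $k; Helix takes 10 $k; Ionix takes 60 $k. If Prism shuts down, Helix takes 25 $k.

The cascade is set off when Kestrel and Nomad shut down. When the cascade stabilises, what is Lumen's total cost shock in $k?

Round 1 — Kestrel, Nomad shut down (initial).
  Delta: +40 → 40 < 50
  Helix: +50+10 → 60 ≥ 30
  Ionix: +60 → 60 ≥ 30
Round 2 — Helix, Ionix shut down.
  Delta: +20 → 60 ≥ 50
  Lumen: +25 → 25 < 120
  Prism: +80 → 80 ≥ 30
Round 3 — Delta, Prism shut down.
  Lumen: +15 → 40 < 120
No further shutdowns.

40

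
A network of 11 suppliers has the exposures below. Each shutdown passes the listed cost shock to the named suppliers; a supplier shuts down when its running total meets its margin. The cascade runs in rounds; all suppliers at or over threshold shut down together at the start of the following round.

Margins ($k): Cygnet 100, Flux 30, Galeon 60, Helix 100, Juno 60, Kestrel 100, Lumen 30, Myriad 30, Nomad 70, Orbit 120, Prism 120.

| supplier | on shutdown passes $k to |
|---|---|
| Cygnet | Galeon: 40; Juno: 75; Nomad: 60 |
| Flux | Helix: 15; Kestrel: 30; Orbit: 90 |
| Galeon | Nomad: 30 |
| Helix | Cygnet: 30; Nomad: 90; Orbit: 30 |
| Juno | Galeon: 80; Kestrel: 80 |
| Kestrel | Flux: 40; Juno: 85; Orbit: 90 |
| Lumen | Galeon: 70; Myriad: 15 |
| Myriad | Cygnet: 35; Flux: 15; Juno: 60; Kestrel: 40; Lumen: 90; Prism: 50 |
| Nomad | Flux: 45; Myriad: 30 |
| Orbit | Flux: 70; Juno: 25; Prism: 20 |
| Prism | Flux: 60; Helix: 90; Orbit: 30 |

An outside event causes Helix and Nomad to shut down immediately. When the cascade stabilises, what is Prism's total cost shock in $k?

70

Round 1 — Helix, Nomad shut down (initial).
  Cygnet: +30 → 30 < 100
  Flux: +45 → 45 ≥ 30
  Myriad: +30 → 30 ≥ 30
  Orbit: +30 → 30 < 120
Round 2 — Flux, Myriad shut down.
  Cygnet: +35 → 65 < 100
  Juno: +60 → 60 ≥ 60
  Kestrel: +30+40 → 70 < 100
  Lumen: +90 → 90 ≥ 30
  Orbit: +90 → 120 ≥ 120
  Prism: +50 → 50 < 120
Round 3 — Juno, Lumen, Orbit shut down.
  Galeon: +80+70 → 150 ≥ 60
  Kestrel: +80 → 150 ≥ 100
  Prism: +20 → 70 < 120
Round 4 — Galeon, Kestrel shut down.
No further shutdowns.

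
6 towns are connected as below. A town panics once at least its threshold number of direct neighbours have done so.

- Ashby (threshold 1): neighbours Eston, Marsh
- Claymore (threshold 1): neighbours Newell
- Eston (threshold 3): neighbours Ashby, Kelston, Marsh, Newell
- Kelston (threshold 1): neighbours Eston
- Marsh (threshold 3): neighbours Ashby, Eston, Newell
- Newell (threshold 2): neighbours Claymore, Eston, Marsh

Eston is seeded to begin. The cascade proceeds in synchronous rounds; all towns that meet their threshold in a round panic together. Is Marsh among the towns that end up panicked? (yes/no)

Round 1 — Eston panics (initial).
Round 2 — checking thresholds:
  Ashby: 1 of 2 neighbours ≥ 1, panics.
  Kelston: 1 of 1 neighbours ≥ 1, panics.
  Marsh: 1 of 3 neighbours < 3, holds.
  Newell: 1 of 3 neighbours < 2, holds.
Round 3 — no new panics; cascade stops.

no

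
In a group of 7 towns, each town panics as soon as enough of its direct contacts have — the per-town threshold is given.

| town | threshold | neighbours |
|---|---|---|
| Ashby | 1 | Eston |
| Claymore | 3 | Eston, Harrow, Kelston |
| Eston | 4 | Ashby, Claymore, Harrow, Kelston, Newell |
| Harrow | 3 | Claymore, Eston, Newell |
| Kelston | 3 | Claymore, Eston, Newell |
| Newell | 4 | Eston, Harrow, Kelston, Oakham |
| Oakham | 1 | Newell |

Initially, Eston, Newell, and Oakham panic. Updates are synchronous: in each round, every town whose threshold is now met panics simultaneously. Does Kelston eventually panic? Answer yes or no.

no

Round 1 — Eston, Newell, Oakham panic (initial).
Round 2 — checking thresholds:
  Ashby: 1 of 1 neighbours ≥ 1, panics.
  Claymore: 1 of 3 neighbours < 3, below threshold.
  Harrow: 2 of 3 neighbours < 3, below threshold.
  Kelston: 2 of 3 neighbours < 3, below threshold.
Round 3 — no new panics; cascade stops.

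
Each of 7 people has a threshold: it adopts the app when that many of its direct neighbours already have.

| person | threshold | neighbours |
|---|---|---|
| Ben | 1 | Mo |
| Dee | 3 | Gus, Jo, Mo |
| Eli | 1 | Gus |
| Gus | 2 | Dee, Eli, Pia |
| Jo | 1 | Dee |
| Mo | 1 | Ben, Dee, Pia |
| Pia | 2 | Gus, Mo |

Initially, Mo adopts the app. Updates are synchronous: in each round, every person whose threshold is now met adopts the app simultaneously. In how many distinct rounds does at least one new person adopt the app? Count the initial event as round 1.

Round 1 — Mo adopts the app (initial).
Round 2 — checking thresholds:
  Ben: 1 of 1 neighbours ≥ 1, adopts the app.
  Dee: 1 of 3 neighbours < 3, below threshold.
  Pia: 1 of 2 neighbours < 2, below threshold.
Round 3 — no new adoptions; cascade stops.

2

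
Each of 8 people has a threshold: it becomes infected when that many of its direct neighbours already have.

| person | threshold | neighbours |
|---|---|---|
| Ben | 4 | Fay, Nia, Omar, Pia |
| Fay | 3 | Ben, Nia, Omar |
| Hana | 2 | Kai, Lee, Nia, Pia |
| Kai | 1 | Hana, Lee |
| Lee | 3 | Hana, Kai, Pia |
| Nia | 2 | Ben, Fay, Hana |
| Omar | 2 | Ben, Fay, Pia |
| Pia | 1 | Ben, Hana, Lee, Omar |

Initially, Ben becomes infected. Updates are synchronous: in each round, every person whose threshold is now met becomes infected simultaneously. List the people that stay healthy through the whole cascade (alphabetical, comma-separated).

Fay, Hana, Kai, Lee, Nia

Round 1 — Ben becomes infected (initial).
Round 2 — checking thresholds:
  Fay: 1 of 3 neighbours < 3, below threshold.
  Nia: 1 of 3 neighbours < 2, below threshold.
  Omar: 1 of 3 neighbours < 2, below threshold.
  Pia: 1 of 4 neighbours ≥ 1, becomes infected.
Round 3 — checking thresholds:
  Fay: 1 of 3 neighbours < 3, below threshold.
  Hana: 1 of 4 neighbours < 2, below threshold.
  Lee: 1 of 3 neighbours < 3, below threshold.
  Nia: 1 of 3 neighbours < 2, below threshold.
  Omar: 2 of 3 neighbours ≥ 2, becomes infected.
Round 4 — no new infections; cascade stops.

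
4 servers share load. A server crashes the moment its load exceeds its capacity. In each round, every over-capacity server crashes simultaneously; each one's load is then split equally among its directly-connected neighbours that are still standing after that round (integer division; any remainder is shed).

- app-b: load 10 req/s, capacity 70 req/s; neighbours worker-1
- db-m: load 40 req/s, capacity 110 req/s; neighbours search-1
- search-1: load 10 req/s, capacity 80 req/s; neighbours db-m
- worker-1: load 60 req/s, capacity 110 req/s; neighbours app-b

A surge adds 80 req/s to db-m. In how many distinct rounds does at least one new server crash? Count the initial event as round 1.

Round 1 — db-m at 120 > 110. db-m crashes.
  db-m sheds 120 req/s to search-1: 120 each.
    search-1: 10+120 = 130 > 80
Round 2 — search-1 crashes.
  search-1 sheds 130 req/s: no online neighbours, lost.
No further crashes.

2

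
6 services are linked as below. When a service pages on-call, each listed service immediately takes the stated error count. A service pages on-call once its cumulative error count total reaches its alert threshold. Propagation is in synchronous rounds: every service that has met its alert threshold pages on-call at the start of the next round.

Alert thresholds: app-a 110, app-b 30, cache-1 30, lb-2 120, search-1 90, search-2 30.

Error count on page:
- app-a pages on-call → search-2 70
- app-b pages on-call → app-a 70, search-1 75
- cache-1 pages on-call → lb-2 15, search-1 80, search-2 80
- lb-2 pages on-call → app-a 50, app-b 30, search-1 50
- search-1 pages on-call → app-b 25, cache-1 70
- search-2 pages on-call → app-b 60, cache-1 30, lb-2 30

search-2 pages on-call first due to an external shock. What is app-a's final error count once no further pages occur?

Round 1 — search-2 pages on-call (initial).
  app-b: +60 → 60 ≥ 30
  cache-1: +30 → 30 ≥ 30
  lb-2: +30 → 30 < 120
Round 2 — app-b, cache-1 page on-call.
  app-a: +70 → 70 < 110
  lb-2: +15 → 45 < 120
  search-1: +75+80 → 155 ≥ 90
Round 3 — search-1 pages on-call.
No further pages.

70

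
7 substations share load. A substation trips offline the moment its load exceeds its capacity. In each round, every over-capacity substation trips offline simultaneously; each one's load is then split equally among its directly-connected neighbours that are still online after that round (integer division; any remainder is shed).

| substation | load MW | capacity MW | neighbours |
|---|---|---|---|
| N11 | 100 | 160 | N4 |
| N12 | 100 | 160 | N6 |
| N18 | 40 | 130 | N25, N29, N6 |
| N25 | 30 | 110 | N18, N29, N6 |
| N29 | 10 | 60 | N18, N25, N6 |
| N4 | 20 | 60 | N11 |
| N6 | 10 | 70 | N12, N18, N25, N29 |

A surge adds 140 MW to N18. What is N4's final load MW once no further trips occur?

Round 1 — N18 at 180 > 130. N18 trips offline.
  N18 sheds 180 MW to N25, N29, N6: 60 each.
    N25: 30+60 = 90 ≤ 110
    N29: 10+60 = 70 > 60
    N6: 10+60 = 70 ≤ 70
Round 2 — N29 trips offline.
  N29 sheds 70 MW to N25, N6: 35 each.
    N25: 90+35 = 125 > 110
    N6: 70+35 = 105 > 70
Round 3 — N25, N6 trip offline.
  N25 sheds 125 MW: no online neighbours, lost.
  N6 sheds 105 MW to N12: 105 each.
    N12: 100+105 = 205 > 160
Round 4 — N12 trips offline.
  N12 sheds 205 MW: no online neighbours, lost.
No further trips.

20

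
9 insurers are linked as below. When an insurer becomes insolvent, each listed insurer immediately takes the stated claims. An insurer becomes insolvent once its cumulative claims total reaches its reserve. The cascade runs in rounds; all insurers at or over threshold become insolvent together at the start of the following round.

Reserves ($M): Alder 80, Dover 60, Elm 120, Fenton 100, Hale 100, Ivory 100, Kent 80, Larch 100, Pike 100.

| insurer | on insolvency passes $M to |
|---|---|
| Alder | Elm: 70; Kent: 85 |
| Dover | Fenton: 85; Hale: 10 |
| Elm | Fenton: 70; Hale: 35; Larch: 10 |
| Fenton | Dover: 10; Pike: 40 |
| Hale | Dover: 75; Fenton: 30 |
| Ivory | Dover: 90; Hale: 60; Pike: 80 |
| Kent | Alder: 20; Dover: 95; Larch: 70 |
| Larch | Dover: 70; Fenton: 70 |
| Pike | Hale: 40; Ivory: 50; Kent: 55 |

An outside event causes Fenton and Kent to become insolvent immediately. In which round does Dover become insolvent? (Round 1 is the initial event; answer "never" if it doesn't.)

Round 1 — Fenton, Kent become insolvent (initial).
  Alder: +20 → 20 < 80
  Dover: +10+95 → 105 ≥ 60
  Larch: +70 → 70 < 100
  Pike: +40 → 40 < 100
Round 2 — Dover becomes insolvent.
  Hale: +10 → 10 < 100
No further insolvencies.

2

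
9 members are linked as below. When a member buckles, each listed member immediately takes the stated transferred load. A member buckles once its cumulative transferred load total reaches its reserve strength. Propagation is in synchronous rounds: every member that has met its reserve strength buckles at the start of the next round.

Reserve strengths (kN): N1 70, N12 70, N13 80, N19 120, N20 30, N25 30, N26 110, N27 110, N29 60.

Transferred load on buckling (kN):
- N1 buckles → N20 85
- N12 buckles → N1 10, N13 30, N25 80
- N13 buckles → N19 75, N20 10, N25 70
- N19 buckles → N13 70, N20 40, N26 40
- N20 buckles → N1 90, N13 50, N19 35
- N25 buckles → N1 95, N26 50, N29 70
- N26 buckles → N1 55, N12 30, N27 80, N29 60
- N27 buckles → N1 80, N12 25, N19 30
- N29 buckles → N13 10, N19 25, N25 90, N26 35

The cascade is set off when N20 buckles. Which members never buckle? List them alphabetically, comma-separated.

Round 1 — N20 buckles (initial).
  N1: +90 → 90 ≥ 70
  N13: +50 → 50 < 80
  N19: +35 → 35 < 120
Round 2 — N1 buckles.
No further bucklings.

N12, N13, N19, N25, N26, N27, N29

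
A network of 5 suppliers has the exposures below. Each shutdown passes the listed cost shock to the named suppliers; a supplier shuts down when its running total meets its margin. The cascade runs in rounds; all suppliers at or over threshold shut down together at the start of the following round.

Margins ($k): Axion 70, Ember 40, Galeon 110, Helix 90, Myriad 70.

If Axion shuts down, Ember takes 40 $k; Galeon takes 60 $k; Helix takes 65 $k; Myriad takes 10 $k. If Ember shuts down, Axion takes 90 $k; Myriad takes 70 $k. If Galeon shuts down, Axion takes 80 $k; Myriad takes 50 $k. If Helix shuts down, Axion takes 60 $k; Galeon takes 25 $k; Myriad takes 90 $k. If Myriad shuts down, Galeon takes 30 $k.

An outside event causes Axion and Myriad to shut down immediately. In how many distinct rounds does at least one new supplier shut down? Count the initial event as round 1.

2

Round 1 — Axion, Myriad shut down (initial).
  Ember: +40 → 40 ≥ 40
  Galeon: +60+30 → 90 < 110
  Helix: +65 → 65 < 90
Round 2 — Ember shuts down.
No further shutdowns.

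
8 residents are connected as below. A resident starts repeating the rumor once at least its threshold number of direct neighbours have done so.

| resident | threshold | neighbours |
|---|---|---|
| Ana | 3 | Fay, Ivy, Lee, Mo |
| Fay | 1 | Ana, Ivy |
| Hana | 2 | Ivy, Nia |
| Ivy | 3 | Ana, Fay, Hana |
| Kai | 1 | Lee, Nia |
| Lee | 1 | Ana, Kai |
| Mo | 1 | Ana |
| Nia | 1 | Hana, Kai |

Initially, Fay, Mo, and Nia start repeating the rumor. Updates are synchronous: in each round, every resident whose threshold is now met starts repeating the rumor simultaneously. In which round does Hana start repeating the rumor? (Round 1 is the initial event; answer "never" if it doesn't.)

Round 1 — Fay, Mo, Nia start repeating the rumor (initial).
Round 2 — checking thresholds:
  Ana: 2 of 4 neighbours < 3, below threshold.
  Hana: 1 of 2 neighbours < 2, below threshold.
  Ivy: 1 of 3 neighbours < 3, below threshold.
  Kai: 1 of 2 neighbours ≥ 1, starts repeating the rumor.
Round 3 — checking thresholds:
  Ana: 2 of 4 neighbours < 3, below threshold.
  Hana: 1 of 2 neighbours < 2, below threshold.
  Ivy: 1 of 3 neighbours < 3, below threshold.
  Lee: 1 of 2 neighbours ≥ 1, starts repeating the rumor.
Round 4 — checking thresholds:
  Ana: 3 of 4 neighbours ≥ 3, starts repeating the rumor.
  Hana: 1 of 2 neighbours < 2, below threshold.
  Ivy: 1 of 3 neighbours < 3, below threshold.
Round 5 — no new spreads; cascade stops.

never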